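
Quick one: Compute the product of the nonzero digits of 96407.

9×6×4×7 = 1512

1512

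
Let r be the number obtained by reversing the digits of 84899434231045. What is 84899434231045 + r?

138912677730893

Reverse of 84899434231045 is 54013243499848.
84899434231045 + 54013243499848 = 138912677730893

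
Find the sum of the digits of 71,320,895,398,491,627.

84

7+1+3+2+0+8+9+5+3+9+8+4+9+1+6+2+7 = 84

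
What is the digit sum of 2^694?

2^694 = 82189623461693336050640466920002010399224059419112091554660639110448939910891887845526039629337319550421608888377784651765928628909121935361372105791435638280550369861381946846744746216942542457363957058371584
Sum of its 209 digits: 943.

943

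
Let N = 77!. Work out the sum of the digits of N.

432

77! = 145183092028285869634070784086308284983740379224208358846781574688061991349156420080065207861248000000000000000000
Sum of its 114 digits: 432.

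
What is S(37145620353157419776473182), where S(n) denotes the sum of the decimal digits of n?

111

3+7+1+4+5+6+2+0+3+5+3+1+5+7+4+1+9+7+7+6+4+7+3+1+8+2 = 111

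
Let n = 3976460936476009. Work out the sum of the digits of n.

3+9+7+6+4+6+0+9+3+6+4+7+6+0+0+9 = 79

79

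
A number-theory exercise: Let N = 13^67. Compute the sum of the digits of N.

328

13^67 = 430729487718382078107459493650574535887414006169042385334331347561420967317
Sum of its 75 digits: 328.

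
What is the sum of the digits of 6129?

6+1+2+9 = 18

18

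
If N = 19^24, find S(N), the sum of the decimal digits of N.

163

19^24 = 4898762930960846817716295277921
Sum of its 31 digits: 163.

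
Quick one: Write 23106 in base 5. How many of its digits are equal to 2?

1

23106 in base 5 is 1214411.
The digit 2 appears 1 time.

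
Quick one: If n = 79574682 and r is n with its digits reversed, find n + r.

Reverse of 79574682 is 28647597.
79574682 + 28647597 = 108222279

108222279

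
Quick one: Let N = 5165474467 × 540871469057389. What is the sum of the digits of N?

5165474467 × 540871469057389 = 2793857763344723437186663
Sum of its 25 digits: 124.

124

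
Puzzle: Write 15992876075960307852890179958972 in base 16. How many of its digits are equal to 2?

15992876075960307852890179958972 in base 16 is C9DBC5076C6178DB1E2E20F8BC.
The digit 2 appears 2 times.

2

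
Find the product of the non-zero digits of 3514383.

3×5×1×4×3×8×3 = 4320

4320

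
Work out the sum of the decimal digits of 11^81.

359

11^81 = 2253240236044012487937308538033349567966729852481170503814810577345406584190098644811
Sum of its 85 digits: 359.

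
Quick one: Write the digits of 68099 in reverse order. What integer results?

99086

Reversing 68099 gives 99086.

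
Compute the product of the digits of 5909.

5×9×0×9 = 0

0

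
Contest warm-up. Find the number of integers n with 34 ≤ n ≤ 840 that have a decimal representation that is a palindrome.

The integers in [34, 840] that have a decimal representation that is a palindrome: 44, 55, 66, 77, 88, 99, …, 828, 838.
80 qualify.

80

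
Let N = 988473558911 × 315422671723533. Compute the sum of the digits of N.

988473558911 × 315422671723533 = 311786970879776710780552563
Sum of its 27 digits: 135.

135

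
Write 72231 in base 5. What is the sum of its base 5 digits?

72231 in base 5 is 4302411.
Digit sum: 4+3+0+2+4+1+1 = 15.

15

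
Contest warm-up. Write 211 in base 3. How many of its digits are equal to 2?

211 in base 3 is 21211.
The digit 2 appears 2 times.

2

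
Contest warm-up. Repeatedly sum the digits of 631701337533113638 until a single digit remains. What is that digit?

6+3+1+7+0+1+3+3+7+5+3+3+1+1+3+6+3+8 = 64
6+4 = 10
1+0 = 1

1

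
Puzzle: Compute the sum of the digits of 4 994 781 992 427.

4+9+9+4+7+8+1+9+9+2+4+2+7 = 75

75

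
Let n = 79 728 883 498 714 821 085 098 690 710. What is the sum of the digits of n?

149

7+9+7+2+8+8+8+3+4+9+8+7+1+4+8+2+1+0+8+5+0+9+8+6+9+0+7+1+0 = 149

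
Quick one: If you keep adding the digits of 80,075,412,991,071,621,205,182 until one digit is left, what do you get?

9

8+0+0+7+5+4+1+2+9+9+1+0+7+1+6+2+1+2+0+5+1+8+2 = 81
8+1 = 9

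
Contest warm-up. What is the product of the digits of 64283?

1152

6×4×2×8×3 = 1152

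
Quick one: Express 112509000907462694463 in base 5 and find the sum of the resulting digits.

112509000907462694463 in base 5 is 30022243214231331440422210323.
Digit sum: 3+0+0+2+2+2+4+3+2+1+4+2+3+1+3+3+1+4+4+0+4+2+2+2+1+0+3+2+3 = 63.

63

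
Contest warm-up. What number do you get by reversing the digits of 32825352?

25352823

Reversing 32825352 gives 25352823.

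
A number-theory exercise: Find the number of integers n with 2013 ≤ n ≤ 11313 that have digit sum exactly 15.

The integers in [2013, 11313] that have digit sum exactly 15: 2049, 2058, 2067, 2076, 2085, 2094, …, 11283, 11292.
540 qualify.

540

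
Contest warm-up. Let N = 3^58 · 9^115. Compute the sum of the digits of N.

3^58 · 9^115 = 257585468675898878692697829828877177271726674504483915376269783622959081398497813668497925744699677646719926465210614240928932342001644161
Sum of its 138 digits: 720.

720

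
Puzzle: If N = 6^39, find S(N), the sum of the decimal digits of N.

162

6^39 = 2227915756473955677973140996096
Sum of its 31 digits: 162.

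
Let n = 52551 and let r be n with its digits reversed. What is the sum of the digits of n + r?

27

Reversal of 52551 is 15525; 52551 + 15525 = 68076.
Digit sum of 68076: 6+8+0+7+6 = 27.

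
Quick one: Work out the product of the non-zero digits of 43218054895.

1382400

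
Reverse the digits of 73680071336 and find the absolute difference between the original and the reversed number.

10363062699

Reverse of 73680071336 is 63317008637.
|73680071336 − 63317008637| = 10363062699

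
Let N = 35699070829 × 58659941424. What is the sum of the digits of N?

35699070829 × 58659941424 = 2094105403720367120496
Sum of its 22 digits: 75.

75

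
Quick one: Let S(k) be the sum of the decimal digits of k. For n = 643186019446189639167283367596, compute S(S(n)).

First digit sum: 151.
1+5+1 = 7.

7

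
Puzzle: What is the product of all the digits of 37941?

756

3×7×9×4×1 = 756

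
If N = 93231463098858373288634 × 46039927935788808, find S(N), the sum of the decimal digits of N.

93231463098858373288634 × 46039927935788808 = 4292369842419593010924122590307850808272
Sum of its 40 digits: 165.

165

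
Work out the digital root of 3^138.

The digital root of n equals n mod 9 (or 9 when 9 | n), so we need 3^138 mod 9.
3^138 ≡ 0 (mod 9), so the digital root is 9.

9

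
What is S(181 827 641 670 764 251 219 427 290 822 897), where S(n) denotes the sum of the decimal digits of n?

1+8+1+8+2+7+6+4+1+6+7+0+7+6+4+2+5+1+2+1+9+4+2+7+2+9+0+8+2+2+8+9+7 = 148

148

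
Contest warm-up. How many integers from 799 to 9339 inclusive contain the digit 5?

2996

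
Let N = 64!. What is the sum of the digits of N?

324

64! = 126886932185884164103433389335161480802865516174545192198801894375214704230400000000000000
Sum of its 90 digits: 324.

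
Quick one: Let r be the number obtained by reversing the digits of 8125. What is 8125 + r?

Reverse of 8125 is 5218.
8125 + 5218 = 13343

13343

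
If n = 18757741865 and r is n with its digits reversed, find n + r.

75572517646

Reverse of 18757741865 is 56814775781.
18757741865 + 56814775781 = 75572517646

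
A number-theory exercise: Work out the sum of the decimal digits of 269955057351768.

2+6+9+9+5+5+0+5+7+3+5+1+7+6+8 = 78

78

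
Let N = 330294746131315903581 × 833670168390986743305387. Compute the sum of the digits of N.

216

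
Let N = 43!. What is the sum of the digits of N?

43! = 60415263063373835637355132068513997507264512000000000
Sum of its 53 digits: 180.

180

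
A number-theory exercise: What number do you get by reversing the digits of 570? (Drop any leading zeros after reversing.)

Reversing 570 gives 75.

75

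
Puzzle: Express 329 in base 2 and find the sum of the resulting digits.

329 in base 2 is 101001001.
Digit sum: 1+0+1+0+0+1+0+0+1 = 4.

4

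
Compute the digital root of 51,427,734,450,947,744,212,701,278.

8

5+1+4+2+7+7+3+4+4+5+0+9+4+7+7+4+4+2+1+2+7+0+1+2+7+8 = 107
1+0+7 = 8
(Equivalently, 51,427,734,450,947,744,212,701,278 mod 9 = 8.)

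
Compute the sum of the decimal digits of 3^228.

495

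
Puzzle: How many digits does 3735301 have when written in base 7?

3735301 in base 7 is 43515043, which has 8 digits.

8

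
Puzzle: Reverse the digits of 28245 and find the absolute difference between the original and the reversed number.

26037

Reverse of 28245 is 54282.
|28245 − 54282| = 26037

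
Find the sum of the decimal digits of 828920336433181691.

77

8+2+8+9+2+0+3+3+6+4+3+3+1+8+1+6+9+1 = 77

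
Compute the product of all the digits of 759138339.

7×5×9×1×3×8×3×3×9 = 612360

612360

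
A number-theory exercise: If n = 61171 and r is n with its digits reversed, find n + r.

Reverse of 61171 is 17116.
61171 + 17116 = 78287

78287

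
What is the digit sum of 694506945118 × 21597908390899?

694506945118 × 21597908390899 = 14999897377501683483681082
Sum of its 26 digits: 136.

136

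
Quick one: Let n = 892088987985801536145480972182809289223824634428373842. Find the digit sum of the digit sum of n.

14

First digit sum: 266.
2+6+6 = 14.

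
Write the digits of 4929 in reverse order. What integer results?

Reversing 4929 gives 9294.

9294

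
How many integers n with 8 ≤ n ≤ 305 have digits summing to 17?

9

The integers in [8, 305] that have digits summing to 17: 89, 98, 179, 188, 197, 269, 278, 287, 296.
9 qualify.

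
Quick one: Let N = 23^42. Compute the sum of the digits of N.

23^42 = 1558005952997140033806173725098810522409738596181909282129
Sum of its 58 digits: 253.

253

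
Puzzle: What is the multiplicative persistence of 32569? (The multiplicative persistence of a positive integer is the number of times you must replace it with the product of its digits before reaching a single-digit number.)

2

32569 → 1620 → 0 (2 steps)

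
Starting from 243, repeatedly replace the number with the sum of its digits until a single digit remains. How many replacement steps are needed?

243 → 9 (1 step)

1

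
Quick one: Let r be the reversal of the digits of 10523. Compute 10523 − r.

Reverse of 10523 is 32501.
10523 − 32501 = -21978

-21978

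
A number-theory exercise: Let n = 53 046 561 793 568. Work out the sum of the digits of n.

68

5+3+0+4+6+5+6+1+7+9+3+5+6+8 = 68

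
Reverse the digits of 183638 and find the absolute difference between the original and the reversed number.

652743

Reverse of 183638 is 836381.
|183638 − 836381| = 652743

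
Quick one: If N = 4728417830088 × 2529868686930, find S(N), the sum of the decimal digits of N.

4728417830088 × 2529868686930 = 11962276207061128406349840
Sum of its 26 digits: 99.

99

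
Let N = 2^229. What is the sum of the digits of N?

2^229 = 862718293348820473429344482784628181556388621521298319395315527974912
Sum of its 69 digits: 326.

326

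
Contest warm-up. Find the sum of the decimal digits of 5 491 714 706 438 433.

5+4+9+1+7+1+4+7+0+6+4+3+8+4+3+3 = 69

69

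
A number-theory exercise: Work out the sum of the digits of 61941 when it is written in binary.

61941 in base 2 is 1111000111110101.
Digit sum: 1+1+1+1+0+0+0+1+1+1+1+1+0+1+0+1 = 11.

11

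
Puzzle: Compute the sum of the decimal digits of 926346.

9+2+6+3+4+6 = 30

30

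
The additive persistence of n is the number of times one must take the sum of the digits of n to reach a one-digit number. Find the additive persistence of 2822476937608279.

2822476937608279 → 82 → 10 → 1 (3 steps)

3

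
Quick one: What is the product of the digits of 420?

4×2×0 = 0

0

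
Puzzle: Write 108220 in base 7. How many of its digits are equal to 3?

2

108220 in base 7 is 630340.
The digit 3 appears 2 times.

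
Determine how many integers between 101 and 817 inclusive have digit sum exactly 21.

15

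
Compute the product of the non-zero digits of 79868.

7×9×8×6×8 = 24192

24192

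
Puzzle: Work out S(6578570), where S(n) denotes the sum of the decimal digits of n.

6+5+7+8+5+7+0 = 38

38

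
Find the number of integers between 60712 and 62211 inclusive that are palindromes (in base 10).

The integers in [60712, 62211] that are palindromes (in base 10): 60806, 60906, 61016, 61116, 61216, 61316, …, 62026, 62126.
14 qualify.

14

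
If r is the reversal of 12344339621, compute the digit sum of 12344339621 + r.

Reversal of 12344339621 is 12693344321; 12344339621 + 12693344321 = 25037683942.
Digit sum of 25037683942: 2+5+0+3+7+6+8+3+9+4+2 = 49.

49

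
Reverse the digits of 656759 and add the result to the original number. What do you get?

Reverse of 656759 is 957656.
656759 + 957656 = 1614415

1614415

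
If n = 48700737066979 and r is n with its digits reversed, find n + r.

146666810767763

Reverse of 48700737066979 is 97966073700784.
48700737066979 + 97966073700784 = 146666810767763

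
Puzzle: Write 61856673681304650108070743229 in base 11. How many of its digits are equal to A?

61856673681304650108070743229 in base 11 is 479A0436A3146146066833024883.
The digit A appears 2 times.

2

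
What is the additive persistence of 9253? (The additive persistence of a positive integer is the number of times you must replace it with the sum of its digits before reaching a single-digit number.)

3

9253 → 19 → 10 → 1 (3 steps)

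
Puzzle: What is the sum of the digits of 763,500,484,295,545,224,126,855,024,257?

122

7+6+3+5+0+0+4+8+4+2+9+5+5+4+5+2+2+4+1+2+6+8+5+5+0+2+4+2+5+7 = 122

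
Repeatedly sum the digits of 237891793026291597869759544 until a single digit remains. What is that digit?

2+3+7+8+9+1+7+9+3+0+2+6+2+9+1+5+9+7+8+6+9+7+5+9+5+4+4 = 147
1+4+7 = 12
1+2 = 3

3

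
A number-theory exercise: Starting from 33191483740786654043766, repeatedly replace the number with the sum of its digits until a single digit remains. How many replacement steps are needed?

2

33191483740786654043766 → 105 → 6 (2 steps)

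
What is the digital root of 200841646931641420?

2+0+0+8+4+1+6+4+6+9+3+1+6+4+1+4+2+0 = 61
6+1 = 7

7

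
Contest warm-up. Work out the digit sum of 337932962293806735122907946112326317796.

3+3+7+9+3+2+9+6+2+2+9+3+8+0+6+7+3+5+1+2+2+9+0+7+9+4+6+1+1+2+3+2+6+3+1+7+7+9+6 = 175

175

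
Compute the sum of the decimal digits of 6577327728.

6+5+7+7+3+2+7+7+2+8 = 54

54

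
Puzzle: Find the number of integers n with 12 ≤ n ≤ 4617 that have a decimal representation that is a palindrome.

134

The integers in [12, 4617] that have a decimal representation that is a palindrome: 22, 33, 44, 55, 66, 77, …, 4444, 4554.
134 qualify.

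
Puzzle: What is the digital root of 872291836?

1

8+7+2+2+9+1+8+3+6 = 46
4+6 = 10
1+0 = 1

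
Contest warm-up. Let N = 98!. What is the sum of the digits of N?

639

98! = 9426890448883247745626185743057242473809693764078951663494238777294707070023223798882976159207729119823605850588608460429412647567360000000000000000000000
Sum of its 154 digits: 639.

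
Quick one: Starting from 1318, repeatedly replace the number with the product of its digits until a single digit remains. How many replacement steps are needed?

2

1318 → 24 → 8 (2 steps)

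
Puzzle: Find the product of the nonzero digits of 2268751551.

168000

2×2×6×8×7×5×1×5×5×1 = 168000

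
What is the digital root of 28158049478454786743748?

2+8+1+5+8+0+4+9+4+7+8+4+5+4+7+8+6+7+4+3+7+4+8 = 123
1+2+3 = 6

6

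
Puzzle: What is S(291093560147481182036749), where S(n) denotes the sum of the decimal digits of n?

2+9+1+0+9+3+5+6+0+1+4+7+4+8+1+1+8+2+0+3+6+7+4+9 = 100

100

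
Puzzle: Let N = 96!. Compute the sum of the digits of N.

648

96! = 991677934870949689209571401541893801158183648651267795444376054838492222809091499987689476037000748982075094738965754305639874560000000000000000000000
Sum of its 150 digits: 648.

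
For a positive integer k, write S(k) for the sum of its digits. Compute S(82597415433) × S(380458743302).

S(82597415433) = 8+2+5+9+7+4+1+5+4+3+3 = 51.
S(380458743302) = 3+8+0+4+5+8+7+4+3+3+0+2 = 47.
51 · 47 = 2397.

2397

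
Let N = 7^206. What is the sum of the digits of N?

769

7^206 = 1230824813134842807283798520430636310264067713738977819859474030746648511411697029659004340261471771152928833391663821316264359104254030819694748088798262075483562075061997649
Sum of its 175 digits: 769.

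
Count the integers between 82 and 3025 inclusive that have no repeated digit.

1682

The integers in [82, 3025] that have no repeated digit: 82, 83, 84, 85, 86, 87, …, 3024, 3025.
1682 qualify.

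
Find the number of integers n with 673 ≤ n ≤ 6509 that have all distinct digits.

3044

The integers in [673, 6509] that have all distinct digits: 673, 674, 675, 678, 679, 680, …, 6508, 6509.
3044 qualify.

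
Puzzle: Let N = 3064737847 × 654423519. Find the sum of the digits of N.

75

3064737847 × 654423519 = 2005636526646223593
Sum of its 19 digits: 75.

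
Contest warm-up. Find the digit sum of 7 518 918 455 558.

7+5+1+8+9+1+8+4+5+5+5+5+8 = 71

71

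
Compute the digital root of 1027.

1

1+0+2+7 = 10
1+0 = 1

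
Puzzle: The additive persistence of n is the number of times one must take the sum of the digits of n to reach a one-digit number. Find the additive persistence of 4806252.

2

4806252 → 27 → 9 (2 steps)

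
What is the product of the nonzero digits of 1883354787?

1×8×8×3×3×5×4×7×8×7 = 4515840

4515840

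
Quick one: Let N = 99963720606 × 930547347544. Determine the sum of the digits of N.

102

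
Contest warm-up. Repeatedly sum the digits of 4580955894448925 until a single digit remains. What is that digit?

4+5+8+0+9+5+5+8+9+4+4+4+8+9+2+5 = 89
8+9 = 17
1+7 = 8

8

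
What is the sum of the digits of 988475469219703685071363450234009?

9+8+8+4+7+5+4+6+9+2+1+9+7+0+3+6+8+5+0+7+1+3+6+3+4+5+0+2+3+4+0+0+9 = 148

148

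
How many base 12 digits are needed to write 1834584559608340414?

1834584559608340414 in base 12 is 9B0A8A4A485AA693A, which has 17 digits.

17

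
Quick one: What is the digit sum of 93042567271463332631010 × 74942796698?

93042567271463332631010 × 74942796698 = 6972870203285265114327331880404980
Sum of its 34 digits: 138.

138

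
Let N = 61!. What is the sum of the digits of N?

315

61! = 507580213877224798800856812176625227226004528988036003099405939480985600000000000000
Sum of its 84 digits: 315.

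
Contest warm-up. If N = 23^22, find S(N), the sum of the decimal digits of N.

148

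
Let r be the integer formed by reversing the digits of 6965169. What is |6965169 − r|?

Reverse of 6965169 is 9615696.
|6965169 − 9615696| = 2650527

2650527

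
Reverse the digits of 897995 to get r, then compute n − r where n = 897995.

298197

Reverse of 897995 is 599798.
897995 − 599798 = 298197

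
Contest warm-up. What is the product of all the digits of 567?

5×6×7 = 210

210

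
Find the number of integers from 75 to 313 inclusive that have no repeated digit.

176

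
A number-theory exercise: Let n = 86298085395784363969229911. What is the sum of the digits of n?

142

8+6+2+9+8+0+8+5+3+9+5+7+8+4+3+6+3+9+6+9+2+2+9+9+1+1 = 142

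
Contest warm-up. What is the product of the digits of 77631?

882

7×7×6×3×1 = 882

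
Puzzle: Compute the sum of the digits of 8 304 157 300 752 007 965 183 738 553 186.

130

8+3+0+4+1+5+7+3+0+0+7+5+2+0+0+7+9+6+5+1+8+3+7+3+8+5+5+3+1+8+6 = 130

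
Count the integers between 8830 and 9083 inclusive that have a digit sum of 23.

15

The integers in [8830, 9083] that have a digit sum of 23: 8834, 8843, 8852, 8861, 8870, 8906, …, 9068, 9077.
15 qualify.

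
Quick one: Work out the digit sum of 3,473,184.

30

3+4+7+3+1+8+4 = 30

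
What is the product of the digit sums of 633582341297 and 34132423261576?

2597

S(633582341297) = 6+3+3+5+8+2+3+4+1+2+9+7 = 53.
S(34132423261576) = 3+4+1+3+2+4+2+3+2+6+1+5+7+6 = 49.
53 · 49 = 2597.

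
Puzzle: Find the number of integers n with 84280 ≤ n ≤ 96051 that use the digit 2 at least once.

The integers in [84280, 96051] that use the digit 2 at least once: 84280, 84281, 84282, 84283, 84284, 84285, …, 96032, 96042.
3877 qualify.

3877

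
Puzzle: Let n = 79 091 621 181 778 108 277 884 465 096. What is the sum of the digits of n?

7+9+0+9+1+6+2+1+1+8+1+7+7+8+1+0+8+2+7+7+8+8+4+4+6+5+0+9+6 = 142

142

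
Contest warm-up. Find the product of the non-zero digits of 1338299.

11664

1×3×3×8×2×9×9 = 11664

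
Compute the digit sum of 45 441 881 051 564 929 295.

92

4+5+4+4+1+8+8+1+0+5+1+5+6+4+9+2+9+2+9+5 = 92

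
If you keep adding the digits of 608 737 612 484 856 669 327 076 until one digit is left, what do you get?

6+0+8+7+3+7+6+1+2+4+8+4+8+5+6+6+6+9+3+2+7+0+7+6 = 121
1+2+1 = 4

4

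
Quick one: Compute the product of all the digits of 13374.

1×3×3×7×4 = 252

252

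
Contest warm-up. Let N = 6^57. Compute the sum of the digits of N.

6^57 = 226267027688376192080197927193400943822503936
Sum of its 45 digits: 198.

198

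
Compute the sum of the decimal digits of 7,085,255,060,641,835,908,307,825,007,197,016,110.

7+0+8+5+2+5+5+0+6+0+6+4+1+8+3+5+9+0+8+3+0+7+8+2+5+0+0+7+1+9+7+0+1+6+1+1+0 = 140

140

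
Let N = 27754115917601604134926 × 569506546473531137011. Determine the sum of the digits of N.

181

27754115917601604134926 × 569506546473531137011 = 15806150706659348242138005419725027836346186
Sum of its 44 digits: 181.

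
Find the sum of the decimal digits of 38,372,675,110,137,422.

62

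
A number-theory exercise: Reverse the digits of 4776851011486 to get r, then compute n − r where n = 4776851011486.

Reverse of 4776851011486 is 6841101586774.
4776851011486 − 6841101586774 = -2064250575288

-2064250575288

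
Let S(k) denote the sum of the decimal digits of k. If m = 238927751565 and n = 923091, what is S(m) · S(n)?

S(238927751565) = 2+3+8+9+2+7+7+5+1+5+6+5 = 60.
S(923091) = 9+2+3+0+9+1 = 24.
60 · 24 = 1440.

1440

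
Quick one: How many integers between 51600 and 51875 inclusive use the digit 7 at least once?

132

The integers in [51600, 51875] that use the digit 7 at least once: 51607, 51617, 51627, 51637, 51647, 51657, …, 51874, 51875.
132 qualify.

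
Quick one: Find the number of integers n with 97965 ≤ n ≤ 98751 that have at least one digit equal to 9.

The integers in [97965, 98751] that have at least one digit equal to 9: 97965, 97966, 97967, 97968, 97969, 97970, …, 98750, 98751.
787 qualify.

787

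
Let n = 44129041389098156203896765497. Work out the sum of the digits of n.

140

4+4+1+2+9+0+4+1+3+8+9+0+9+8+1+5+6+2+0+3+8+9+6+7+6+5+4+9+7 = 140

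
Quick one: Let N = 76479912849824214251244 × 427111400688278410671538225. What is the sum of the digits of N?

76479912849824214251244 × 427111400688278410671538225 = 32665442701805882767323540469271205242340099801900
Sum of its 50 digits: 195.

195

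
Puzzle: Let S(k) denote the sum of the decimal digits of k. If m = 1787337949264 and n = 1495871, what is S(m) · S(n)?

2450

S(1787337949264) = 1+7+8+7+3+3+7+9+4+9+2+6+4 = 70.
S(1495871) = 1+4+9+5+8+7+1 = 35.
70 · 35 = 2450.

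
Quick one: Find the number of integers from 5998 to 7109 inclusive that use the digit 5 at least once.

The integers in [5998, 7109] that use the digit 5 at least once: 5998, 5999, 6005, 6015, 6025, 6035, …, 7095, 7105.
293 qualify.

293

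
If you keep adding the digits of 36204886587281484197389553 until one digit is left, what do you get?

8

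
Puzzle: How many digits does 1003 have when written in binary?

1003 in base 2 is 1111101011, which has 10 digits.

10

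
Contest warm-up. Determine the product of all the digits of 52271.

140

5×2×2×7×1 = 140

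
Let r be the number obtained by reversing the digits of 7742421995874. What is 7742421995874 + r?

Reverse of 7742421995874 is 4785991242477.
7742421995874 + 4785991242477 = 12528413238351

12528413238351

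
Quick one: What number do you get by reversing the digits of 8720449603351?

1533069440278

Reversing 8720449603351 gives 1533069440278.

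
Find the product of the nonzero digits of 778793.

7×7×8×7×9×3 = 74088

74088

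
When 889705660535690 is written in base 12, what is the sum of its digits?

889705660535690 in base 12 is 83952B0167A1A2.
Digit sum: 8+3+9+5+2+11+0+1+6+7+10+1+10+2 = 75.

75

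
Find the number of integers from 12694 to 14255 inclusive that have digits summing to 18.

115

The integers in [12694, 14255] that have digits summing to 18: 12708, 12717, 12726, 12735, 12744, 12753, …, 14238, 14247.
115 qualify.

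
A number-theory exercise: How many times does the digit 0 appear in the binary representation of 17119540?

17119540 in base 2 is 1000001010011100100110100.
The digit 0 appears 15 times.

15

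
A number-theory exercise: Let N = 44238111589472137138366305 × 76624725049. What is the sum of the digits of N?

44238111589472137138366305 × 76624725049 = 3389733137230282871273739789671073945
Sum of its 37 digits: 177.

177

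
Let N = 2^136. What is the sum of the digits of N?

178

2^136 = 87112285931760246646623899502532662132736
Sum of its 41 digits: 178.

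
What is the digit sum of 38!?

108

38! = 523022617466601111760007224100074291200000000
Sum of its 45 digits: 108.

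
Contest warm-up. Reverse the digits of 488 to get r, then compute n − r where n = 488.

-396

Reverse of 488 is 884.
488 − 884 = -396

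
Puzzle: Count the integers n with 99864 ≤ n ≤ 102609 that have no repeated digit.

The integers in [99864, 102609] that have no repeated digit: 102345, 102346, 102347, 102348, 102349, 102354, …, 102597, 102598.
90 qualify.

90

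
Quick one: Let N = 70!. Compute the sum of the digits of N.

459

70! = 11978571669969891796072783721689098736458938142546425857555362864628009582789845319680000000000000000
Sum of its 101 digits: 459.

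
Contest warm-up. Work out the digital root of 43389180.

4+3+3+8+9+1+8+0 = 36
3+6 = 9

9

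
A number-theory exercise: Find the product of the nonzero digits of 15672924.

30240

1×5×6×7×2×9×2×4 = 30240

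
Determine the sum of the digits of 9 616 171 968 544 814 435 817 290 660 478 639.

9+6+1+6+1+7+1+9+6+8+5+4+4+8+1+4+4+3+5+8+1+7+2+9+0+6+6+0+4+7+8+6+3+9 = 168

168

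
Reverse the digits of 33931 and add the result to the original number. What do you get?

Reverse of 33931 is 13933.
33931 + 13933 = 47864

47864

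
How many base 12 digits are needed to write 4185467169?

4185467169 in base 12 is 989855429, which has 9 digits.

9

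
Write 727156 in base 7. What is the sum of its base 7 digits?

727156 in base 7 is 6115663.
Digit sum: 6+1+1+5+6+6+3 = 28.

28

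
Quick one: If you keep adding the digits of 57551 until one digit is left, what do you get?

5

5+7+5+5+1 = 23
2+3 = 5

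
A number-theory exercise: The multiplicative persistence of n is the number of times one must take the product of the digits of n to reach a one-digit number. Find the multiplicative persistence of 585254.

2

585254 → 8000 → 0 (2 steps)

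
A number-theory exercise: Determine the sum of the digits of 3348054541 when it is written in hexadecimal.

61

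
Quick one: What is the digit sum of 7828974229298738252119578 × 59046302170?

7828974229298738252119578 × 59046302170 = 462271978024316166034390245560884260
Sum of its 36 digits: 144.

144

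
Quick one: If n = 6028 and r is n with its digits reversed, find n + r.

14234

Reverse of 6028 is 8206.
6028 + 8206 = 14234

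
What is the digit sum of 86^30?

262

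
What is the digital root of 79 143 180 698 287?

1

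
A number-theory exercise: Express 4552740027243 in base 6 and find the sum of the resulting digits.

48

4552740027243 in base 6 is 13403255551034043.
Digit sum: 1+3+4+0+3+2+5+5+5+5+1+0+3+4+0+4+3 = 48.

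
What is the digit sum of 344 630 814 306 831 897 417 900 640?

109

3+4+4+6+3+0+8+1+4+3+0+6+8+3+1+8+9+7+4+1+7+9+0+0+6+4+0 = 109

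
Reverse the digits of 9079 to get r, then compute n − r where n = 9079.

-630

Reverse of 9079 is 9709.
9079 − 9709 = -630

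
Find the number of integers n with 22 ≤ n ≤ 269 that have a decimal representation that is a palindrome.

25

The integers in [22, 269] that have a decimal representation that is a palindrome: 22, 33, 44, 55, 66, 77, …, 252, 262.
25 qualify.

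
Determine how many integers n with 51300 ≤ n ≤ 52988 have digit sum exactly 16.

90

The integers in [51300, 52988] that have digit sum exactly 16: 51307, 51316, 51325, 51334, 51343, 51352, …, 52810, 52900.
90 qualify.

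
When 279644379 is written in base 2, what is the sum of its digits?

279644379 in base 2 is 10000101010110000100011011011.
Digit sum: 1+0+0+0+0+1+0+1+0+1+0+1+1+0+0+0+0+1+0+0+0+1+1+0+1+1+0+1+1 = 13.

13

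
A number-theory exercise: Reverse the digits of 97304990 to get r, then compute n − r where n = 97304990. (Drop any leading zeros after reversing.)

87364611

Reverse of 97304990 is 9940379.
97304990 − 9940379 = 87364611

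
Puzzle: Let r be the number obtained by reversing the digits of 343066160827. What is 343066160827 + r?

1071127821170

Reverse of 343066160827 is 728061660343.
343066160827 + 728061660343 = 1071127821170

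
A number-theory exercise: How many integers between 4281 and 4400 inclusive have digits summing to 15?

The integers in [4281, 4400] that have digits summing to 15: 4281, 4290, 4308, 4317, 4326, 4335, …, 4371, 4380.
11 qualify.

11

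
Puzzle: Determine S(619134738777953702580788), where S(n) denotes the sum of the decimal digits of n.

125

6+1+9+1+3+4+7+3+8+7+7+7+9+5+3+7+0+2+5+8+0+7+8+8 = 125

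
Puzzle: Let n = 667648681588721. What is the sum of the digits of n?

6+6+7+6+4+8+6+8+1+5+8+8+7+2+1 = 83

83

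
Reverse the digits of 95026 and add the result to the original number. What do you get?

Reverse of 95026 is 62059.
95026 + 62059 = 157085

157085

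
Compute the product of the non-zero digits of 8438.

8×4×3×8 = 768

768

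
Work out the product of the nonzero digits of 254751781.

78400

2×5×4×7×5×1×7×8×1 = 78400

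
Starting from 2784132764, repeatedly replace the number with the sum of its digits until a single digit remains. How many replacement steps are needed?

2784132764 → 44 → 8 (2 steps)

2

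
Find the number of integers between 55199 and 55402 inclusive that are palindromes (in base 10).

The integers in [55199, 55402] that are palindromes (in base 10): 55255, 55355.
2 qualify.

2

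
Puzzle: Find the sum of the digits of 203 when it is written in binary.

5

203 in base 2 is 11001011.
Digit sum: 1+1+0+0+1+0+1+1 = 5.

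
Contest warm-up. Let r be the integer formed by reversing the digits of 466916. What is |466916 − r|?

Reverse of 466916 is 619664.
|466916 − 619664| = 152748

152748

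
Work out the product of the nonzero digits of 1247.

1×2×4×7 = 56

56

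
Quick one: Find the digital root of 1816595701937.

1+8+1+6+5+9+5+7+0+1+9+3+7 = 62
6+2 = 8

8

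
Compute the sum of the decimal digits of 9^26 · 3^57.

9^26 · 3^57 = 10144175740568179028790664417176723510595582355545683
Sum of its 53 digits: 234.

234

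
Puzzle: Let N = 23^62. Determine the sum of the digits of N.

23^62 = 2673781001490041309406973405603767976853455333058605705774088082159330990894338162929
Sum of its 85 digits: 376.

376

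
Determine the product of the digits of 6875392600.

0

6×8×7×5×3×9×2×6×0×0 = 0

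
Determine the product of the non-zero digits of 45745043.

4×5×7×4×5×4×3 = 33600

33600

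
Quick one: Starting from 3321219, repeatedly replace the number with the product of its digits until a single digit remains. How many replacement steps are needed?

3

3321219 → 324 → 24 → 8 (3 steps)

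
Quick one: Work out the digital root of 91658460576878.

9+1+6+5+8+4+6+0+5+7+6+8+7+8 = 80
8+0 = 8

8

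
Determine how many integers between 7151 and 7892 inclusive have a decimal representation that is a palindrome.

The integers in [7151, 7892] that have a decimal representation that is a palindrome: 7227, 7337, 7447, 7557, 7667, 7777, 7887.
7 qualify.

7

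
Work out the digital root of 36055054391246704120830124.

4

3+6+0+5+5+0+5+4+3+9+1+2+4+6+7+0+4+1+2+0+8+3+0+1+2+4 = 85
8+5 = 13
1+3 = 4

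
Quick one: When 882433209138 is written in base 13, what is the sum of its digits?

54

882433209138 in base 13 is 652A02269C0.
Digit sum: 6+5+2+10+0+2+2+6+9+12+0 = 54.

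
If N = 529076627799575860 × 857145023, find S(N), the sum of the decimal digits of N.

529076627799575860 × 857145023 = 453495398304029889909944780
Sum of its 27 digits: 143.

143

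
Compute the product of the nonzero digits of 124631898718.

1×2×4×6×3×1×8×9×8×7×1×8 = 4644864

4644864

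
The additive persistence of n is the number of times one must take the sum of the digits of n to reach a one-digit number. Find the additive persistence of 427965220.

427965220 → 37 → 10 → 1 (3 steps)

3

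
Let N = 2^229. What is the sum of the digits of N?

2^229 = 862718293348820473429344482784628181556388621521298319395315527974912
Sum of its 69 digits: 326.

326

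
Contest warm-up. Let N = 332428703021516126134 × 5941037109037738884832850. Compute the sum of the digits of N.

332428703021516126134 × 5941037109037738884832850 = 1974971260760113219342481398505770100106701900
Sum of its 46 digits: 167.

167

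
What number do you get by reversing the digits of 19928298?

89282991

Reversing 19928298 gives 89282991.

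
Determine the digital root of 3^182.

9

The digital root of n equals n mod 9 (or 9 when 9 | n), so we need 3^182 mod 9.
3^182 ≡ 0 (mod 9), so the digital root is 9.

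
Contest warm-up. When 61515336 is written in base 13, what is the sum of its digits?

60

61515336 in base 13 is C98A90C.
Digit sum: 12+9+8+10+9+0+12 = 60.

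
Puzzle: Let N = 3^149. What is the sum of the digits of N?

306

3^149 = 123329495011708990974900260817232214728824366796574324605061468433916083
Sum of its 72 digits: 306.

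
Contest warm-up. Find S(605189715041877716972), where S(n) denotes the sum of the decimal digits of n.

101

6+0+5+1+8+9+7+1+5+0+4+1+8+7+7+7+1+6+9+7+2 = 101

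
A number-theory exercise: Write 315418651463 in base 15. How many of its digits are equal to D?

1

315418651463 in base 15 is 831111D328.
The digit D appears 1 time.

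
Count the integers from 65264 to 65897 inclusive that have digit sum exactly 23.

49

The integers in [65264, 65897] that have digit sum exactly 23: 65264, 65273, 65282, 65291, 65309, 65318, …, 65831, 65840.
49 qualify.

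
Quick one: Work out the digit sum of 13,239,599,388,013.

64

1+3+2+3+9+5+9+9+3+8+8+0+1+3 = 64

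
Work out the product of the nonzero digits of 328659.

12960

3×2×8×6×5×9 = 12960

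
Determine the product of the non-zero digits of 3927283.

18144

3×9×2×7×2×8×3 = 18144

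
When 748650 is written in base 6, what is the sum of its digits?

20

748650 in base 6 is 24013550.
Digit sum: 2+4+0+1+3+5+5+0 = 20.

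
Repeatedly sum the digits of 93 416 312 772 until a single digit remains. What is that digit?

9

9+3+4+1+6+3+1+2+7+7+2 = 45
4+5 = 9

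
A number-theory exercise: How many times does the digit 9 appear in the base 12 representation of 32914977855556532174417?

1

32914977855556532174417 in base 12 is 8703A21A87097621B3555.
The digit 9 appears 1 time.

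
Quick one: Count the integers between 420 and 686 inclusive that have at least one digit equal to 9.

44

The integers in [420, 686] that have at least one digit equal to 9: 429, 439, 449, 459, 469, 479, …, 669, 679.
44 qualify.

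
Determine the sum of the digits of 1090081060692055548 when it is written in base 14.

90

1090081060692055548 in base 14 is 70156A0BC21B3B64.
Digit sum: 7+0+1+5+6+10+0+11+12+2+1+11+3+11+6+4 = 90.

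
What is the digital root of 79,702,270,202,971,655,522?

7+9+7+0+2+2+7+0+2+0+2+9+7+1+6+5+5+5+2+2 = 80
8+0 = 8

8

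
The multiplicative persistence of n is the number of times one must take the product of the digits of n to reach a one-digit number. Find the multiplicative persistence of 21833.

21833 → 144 → 16 → 6 (3 steps)

3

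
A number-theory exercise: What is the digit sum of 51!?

198

51! = 1551118753287382280224243016469303211063259720016986112000000000000
Sum of its 67 digits: 198.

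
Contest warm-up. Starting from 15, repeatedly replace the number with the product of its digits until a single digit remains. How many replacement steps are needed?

15 → 5 (1 step)

1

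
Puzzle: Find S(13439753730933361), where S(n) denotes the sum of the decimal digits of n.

1+3+4+3+9+7+5+3+7+3+0+9+3+3+3+6+1 = 70

70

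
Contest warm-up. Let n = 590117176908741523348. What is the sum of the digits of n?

91

5+9+0+1+1+7+1+7+6+9+0+8+7+4+1+5+2+3+3+4+8 = 91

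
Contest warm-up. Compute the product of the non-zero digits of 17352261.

2520

1×7×3×5×2×2×6×1 = 2520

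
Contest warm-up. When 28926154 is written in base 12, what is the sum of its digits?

48

28926154 in base 12 is 982B80A.
Digit sum: 9+8+2+11+8+0+10 = 48.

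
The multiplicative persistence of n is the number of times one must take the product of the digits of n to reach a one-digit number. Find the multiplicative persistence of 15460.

15460 → 0 (1 step)

1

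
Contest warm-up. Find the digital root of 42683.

5

4+2+6+8+3 = 23
2+3 = 5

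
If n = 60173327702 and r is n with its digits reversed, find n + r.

Reverse of 60173327702 is 20772337106.
60173327702 + 20772337106 = 80945664808

80945664808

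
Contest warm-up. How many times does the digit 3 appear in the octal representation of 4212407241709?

2

4212407241709 in base 8 is 75230702305755.
The digit 3 appears 2 times.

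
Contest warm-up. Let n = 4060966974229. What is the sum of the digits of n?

64

4+0+6+0+9+6+6+9+7+4+2+2+9 = 64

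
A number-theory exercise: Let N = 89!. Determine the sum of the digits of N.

89! = 16507955160908461081216919262453619309839666236496541854913520707833171034378509739399912570787600662729080382999756800000000000000000000
Sum of its 137 digits: 549.

549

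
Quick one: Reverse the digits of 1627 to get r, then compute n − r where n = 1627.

Reverse of 1627 is 7261.
1627 − 7261 = -5634

-5634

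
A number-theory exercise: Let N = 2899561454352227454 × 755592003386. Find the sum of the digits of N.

129

2899561454352227454 × 755592003386 = 2190885448234823330859410159244
Sum of its 31 digits: 129.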